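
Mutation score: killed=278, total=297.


Mutation score = killed / total * 100
Mutation score = 278 / 297 * 100
Mutation score = 93.6%

93.6%


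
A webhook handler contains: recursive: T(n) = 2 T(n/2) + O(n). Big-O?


Reasoning: master theorem case 2 (merge-sort recurrence)
Complexity: O(n log n)

O(n log n)


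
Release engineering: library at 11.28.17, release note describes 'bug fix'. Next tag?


Current: 11.28.17
Change category: 'bug fix' → patch bump
SemVer rule: patch bump → increment PATCH (MAJOR and MINOR unchanged)
New: 11.28.18

11.28.18


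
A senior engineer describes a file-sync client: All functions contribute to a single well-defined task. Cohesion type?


Reasoning: Best: single purpose
Type: Functional cohesion

Functional cohesion


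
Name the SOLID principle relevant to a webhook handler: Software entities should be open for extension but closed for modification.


This describes the Open/Closed Principle (OCP)

Open/Closed Principle (OCP)


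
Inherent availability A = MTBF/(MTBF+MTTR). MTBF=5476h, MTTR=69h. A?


Availability = MTBF / (MTBF + MTTR)
Availability = 5476 / (5476 + 69)
Availability = 5476 / 5545
Availability = 98.7556%

98.7556%


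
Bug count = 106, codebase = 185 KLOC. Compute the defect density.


Defect density = defects / KLOC
Defect density = 106 / 185
Defect density = 0.573 defects/KLOC

0.573 defects/KLOC


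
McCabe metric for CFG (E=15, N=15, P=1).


Formula: V(G) = E - N + 2P
V(G) = 15 - 15 + 2*1
V(G) = 0 + 2
V(G) = 2

2


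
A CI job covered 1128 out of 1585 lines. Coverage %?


Coverage = covered / total * 100
Coverage = 1128 / 1585 * 100
Coverage = 71.17%

71.17%


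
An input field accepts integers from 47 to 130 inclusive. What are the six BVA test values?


Range: [47, 130]
Boundaries: just below min, min, min+1, max-1, max, just above max
Values: [46, 47, 48, 129, 130, 131]

[46, 47, 48, 129, 130, 131]


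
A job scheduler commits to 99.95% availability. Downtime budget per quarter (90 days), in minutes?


Formula: allowed downtime = period * (100 - SLA) / 100
Period (quarter (90 days)) = 129600 minutes
Unavailability fraction = (100 - 99.95) / 100
Allowed downtime = 129600 * (100 - 99.95) / 100
Allowed downtime = 64.8 minutes

64.8 minutes


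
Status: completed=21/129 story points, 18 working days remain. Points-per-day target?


Formula: Required rate = Remaining points / Days left
Remaining = 129 - 21 = 108 points
Required rate = 108 / 18 = 6.0 points/day

6.0 points/day


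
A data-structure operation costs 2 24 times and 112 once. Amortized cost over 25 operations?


Formula: Amortized cost = Total cost / Operations
Total cost = (24 * 2) + (1 * 112)
Total cost = 48 + 112 = 160
Amortized = 160 / 25 = 6.4

6.4


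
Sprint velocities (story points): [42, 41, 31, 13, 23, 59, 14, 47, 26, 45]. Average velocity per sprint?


Formula: Avg velocity = Total points / Number of sprints
Points: [42, 41, 31, 13, 23, 59, 14, 47, 26, 45]
Sum = 42 + 41 + 31 + 13 + 23 + 59 + 14 + 47 + 26 + 45 = 341
Avg velocity = 341 / 10 = 34.1 points/sprint

34.1 points/sprint


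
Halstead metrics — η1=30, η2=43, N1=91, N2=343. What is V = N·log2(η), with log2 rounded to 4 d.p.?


Formula: V = N * log2(η), where N = N1 + N2 and η = η1 + η2
η = 30 + 43 = 73
N = 91 + 343 = 434
log2(73) ≈ 6.1898
V = 434 * 6.1898 = 2686.37

2686.37


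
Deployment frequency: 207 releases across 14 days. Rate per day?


Formula: deployments per day = releases / days
= 207 / 14
= 14.786 deploys/day
(equivalently, 103.5 deploys/week)

14.786 deploys/day


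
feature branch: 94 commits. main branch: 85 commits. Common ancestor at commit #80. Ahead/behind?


Common ancestor: commit #80
feature commits after divergence: 94 - 80 = 14
main commits after divergence: 85 - 80 = 5
feature is 14 commits ahead of main
main is 5 commits ahead of feature

feature ahead: 14, main ahead: 5


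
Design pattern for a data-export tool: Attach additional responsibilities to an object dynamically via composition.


This matches the Decorator pattern

Decorator


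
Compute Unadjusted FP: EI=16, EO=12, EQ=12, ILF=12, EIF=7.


UFP = EI*4 + EO*5 + EQ*4 + ILF*10 + EIF*7
UFP = 16*4 + 12*5 + 12*4 + 12*10 + 7*7
UFP = 64 + 60 + 48 + 120 + 49
UFP = 341

341


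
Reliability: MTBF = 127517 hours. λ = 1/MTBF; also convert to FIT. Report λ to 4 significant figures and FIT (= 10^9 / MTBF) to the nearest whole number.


Formula: λ = 1 / MTBF; FIT = λ × 1e9 = 1e9 / MTBF
λ = 1 / 127517 ≈ 7.842e-06 failures/hour
FIT = 1e9 / 127517 ≈ 7842 failures per 1e9 hours (nearest whole number)

λ = 7.842e-06 /h, FIT = 7842


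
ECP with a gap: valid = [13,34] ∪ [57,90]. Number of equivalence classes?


Valid ranges: [13,34] and [57,90]
Class 1: x < 13 — invalid
Class 2: 13 ≤ x ≤ 34 — valid
Class 3: 34 < x < 57 — invalid (gap between ranges)
Class 4: 57 ≤ x ≤ 90 — valid
Class 5: x > 90 — invalid
Total equivalence classes: 5

5 equivalence classes


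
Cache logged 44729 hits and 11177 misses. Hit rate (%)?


Formula: hit rate = hits / (hits + misses) * 100
hit rate = 44729 / (44729 + 11177) * 100
hit rate = 44729 / 55906 * 100
hit rate = 80.01%

80.01%


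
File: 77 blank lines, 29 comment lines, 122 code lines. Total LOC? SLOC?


Total LOC = blank + comment + code
Total LOC = 77 + 29 + 122 = 228
SLOC (source only) = code = 122

Total LOC: 228, SLOC: 122


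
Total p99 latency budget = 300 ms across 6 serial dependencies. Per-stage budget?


Formula: per_stage = total_budget / stages
per_stage = 300 / 6
per_stage = 50.0 ms

50.0 ms


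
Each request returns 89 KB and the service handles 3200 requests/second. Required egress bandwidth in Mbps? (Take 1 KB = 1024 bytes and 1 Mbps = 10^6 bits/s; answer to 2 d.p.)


Formula: Mbps = payload_bytes * RPS * 8 / 1e6
Payload per request = 89 KB = 89 * 1024 = 91136 bytes
Total bytes/sec = 91136 * 3200 = 291635200
Total bits/sec = 291635200 * 8 = 2333081600
Mbps = 2333081600 / 1e6 = 2333.08

2333.08 Mbps


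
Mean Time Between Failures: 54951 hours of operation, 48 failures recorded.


Formula: MTBF = Total operating time / Number of failures
MTBF = 54951 / 48
MTBF = 1144.81 hours

1144.81 hours


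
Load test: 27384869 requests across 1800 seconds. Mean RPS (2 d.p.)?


Formula: throughput = requests / seconds
throughput = 27384869 / 1800
throughput = 15213.82 requests/second

15213.82 requests/second


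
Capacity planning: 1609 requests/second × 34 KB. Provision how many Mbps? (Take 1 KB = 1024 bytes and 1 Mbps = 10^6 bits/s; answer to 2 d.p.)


Formula: Mbps = payload_bytes * RPS * 8 / 1e6
Payload per request = 34 KB = 34 * 1024 = 34816 bytes
Total bytes/sec = 34816 * 1609 = 56018944
Total bits/sec = 56018944 * 8 = 448151552
Mbps = 448151552 / 1e6 = 448.15

448.15 Mbps


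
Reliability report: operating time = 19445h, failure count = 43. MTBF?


Formula: MTBF = Total operating time / Number of failures
MTBF = 19445 / 43
MTBF = 452.21 hours

452.21 hours


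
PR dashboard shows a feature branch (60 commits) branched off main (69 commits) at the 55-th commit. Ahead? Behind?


Common ancestor: commit #55
feature commits after divergence: 60 - 55 = 5
main commits after divergence: 69 - 55 = 14
feature is 5 commits ahead of main
main is 14 commits ahead of feature

feature ahead: 5, main ahead: 14


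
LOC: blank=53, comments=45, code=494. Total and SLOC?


Total LOC = blank + comment + code
Total LOC = 53 + 45 + 494 = 592
SLOC (source only) = code = 494

Total LOC: 592, SLOC: 494


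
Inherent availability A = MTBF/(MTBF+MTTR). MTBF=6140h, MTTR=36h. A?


Availability = MTBF / (MTBF + MTTR)
Availability = 6140 / (6140 + 36)
Availability = 6140 / 6176
Availability = 99.4171%

99.4171%


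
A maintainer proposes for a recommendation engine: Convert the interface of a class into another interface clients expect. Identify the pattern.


This matches the Adapter pattern

Adapter


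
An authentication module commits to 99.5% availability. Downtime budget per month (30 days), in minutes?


Formula: allowed downtime = period * (100 - SLA) / 100
Period (month (30 days)) = 43200 minutes
Unavailability fraction = (100 - 99.5) / 100
Allowed downtime = 43200 * (100 - 99.5) / 100
Allowed downtime = 216.0 minutes

216.0 minutes


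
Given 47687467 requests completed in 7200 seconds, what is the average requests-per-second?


Formula: throughput = requests / seconds
throughput = 47687467 / 7200
throughput = 6623.26 requests/second

6623.26 requests/second


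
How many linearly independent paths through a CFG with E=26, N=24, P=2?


Formula: V(G) = E - N + 2P
V(G) = 26 - 24 + 2*2
V(G) = 2 + 4
V(G) = 6

6


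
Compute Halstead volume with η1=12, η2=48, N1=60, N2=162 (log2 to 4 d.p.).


Formula: V = N * log2(η), where N = N1 + N2 and η = η1 + η2
η = 12 + 48 = 60
N = 60 + 162 = 222
log2(60) ≈ 5.9069
V = 222 * 5.9069 = 1311.33

1311.33


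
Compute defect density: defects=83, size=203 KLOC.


Defect density = defects / KLOC
Defect density = 83 / 203
Defect density = 0.409 defects/KLOC

0.409 defects/KLOC


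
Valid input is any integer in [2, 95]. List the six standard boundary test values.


Range: [2, 95]
Boundaries: just below min, min, min+1, max-1, max, just above max
Values: [1, 2, 3, 94, 95, 96]

[1, 2, 3, 94, 95, 96]


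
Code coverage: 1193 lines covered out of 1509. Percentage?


Coverage = covered / total * 100
Coverage = 1193 / 1509 * 100
Coverage = 79.06%

79.06%


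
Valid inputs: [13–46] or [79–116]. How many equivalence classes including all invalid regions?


Valid ranges: [13,46] and [79,116]
Class 1: x < 13 — invalid
Class 2: 13 ≤ x ≤ 46 — valid
Class 3: 46 < x < 79 — invalid (gap between ranges)
Class 4: 79 ≤ x ≤ 116 — valid
Class 5: x > 116 — invalid
Total equivalence classes: 5

5 equivalence classes


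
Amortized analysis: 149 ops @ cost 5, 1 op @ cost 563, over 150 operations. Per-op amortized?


Formula: Amortized cost = Total cost / Operations
Total cost = (149 * 5) + (1 * 563)
Total cost = 745 + 563 = 1308
Amortized = 1308 / 150 = 8.72

8.72


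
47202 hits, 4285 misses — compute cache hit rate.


Formula: hit rate = hits / (hits + misses) * 100
hit rate = 47202 / (47202 + 4285) * 100
hit rate = 47202 / 51487 * 100
hit rate = 91.68%

91.68%


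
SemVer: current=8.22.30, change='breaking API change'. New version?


Current: 8.22.30
Change category: 'breaking API change' → major bump
SemVer rule: major bump → increment MAJOR, reset MINOR and PATCH to 0
New: 9.0.0

9.0.0


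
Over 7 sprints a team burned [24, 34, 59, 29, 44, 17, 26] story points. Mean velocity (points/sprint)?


Formula: Avg velocity = Total points / Number of sprints
Points: [24, 34, 59, 29, 44, 17, 26]
Sum = 24 + 34 + 59 + 29 + 44 + 17 + 26 = 233
Avg velocity = 233 / 7 = 33.29 points/sprint

33.29 points/sprint


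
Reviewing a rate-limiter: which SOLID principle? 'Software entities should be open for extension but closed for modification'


This describes the Open/Closed Principle (OCP)

Open/Closed Principle (OCP)


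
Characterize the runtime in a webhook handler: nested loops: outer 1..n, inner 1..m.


Reasoning: product of independent bounds
Complexity: O(n*m)

O(n*m)


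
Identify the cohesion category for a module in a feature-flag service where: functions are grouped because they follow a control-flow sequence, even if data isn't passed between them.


Reasoning: Grouped by order of execution within a routine, not by data flow
Type: Procedural cohesion

Procedural cohesion


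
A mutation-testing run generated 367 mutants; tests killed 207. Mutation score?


Mutation score = killed / total * 100
Mutation score = 207 / 367 * 100
Mutation score = 56.4%

56.4%


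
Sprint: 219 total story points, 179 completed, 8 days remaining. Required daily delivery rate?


Formula: Required rate = Remaining points / Days left
Remaining = 219 - 179 = 40 points
Required rate = 40 / 8 = 5.0 points/day

5.0 points/day


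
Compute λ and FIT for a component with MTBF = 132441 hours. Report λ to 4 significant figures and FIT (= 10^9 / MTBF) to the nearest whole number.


Formula: λ = 1 / MTBF; FIT = λ × 1e9 = 1e9 / MTBF
λ = 1 / 132441 ≈ 7.551e-06 failures/hour
FIT = 1e9 / 132441 ≈ 7551 failures per 1e9 hours (nearest whole number)

λ = 7.551e-06 /h, FIT = 7551


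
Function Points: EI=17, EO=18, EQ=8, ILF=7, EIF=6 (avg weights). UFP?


UFP = EI*4 + EO*5 + EQ*4 + ILF*10 + EIF*7
UFP = 17*4 + 18*5 + 8*4 + 7*10 + 6*7
UFP = 68 + 90 + 32 + 70 + 42
UFP = 302

302


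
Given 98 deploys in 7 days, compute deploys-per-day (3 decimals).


Formula: deployments per day = releases / days
= 98 / 7
= 14.0 deploys/day
(equivalently, 98.0 deploys/week)

14.0 deploys/day


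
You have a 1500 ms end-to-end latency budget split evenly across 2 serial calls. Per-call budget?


Formula: per_stage = total_budget / stages
per_stage = 1500 / 2
per_stage = 750.0 ms

750.0 ms


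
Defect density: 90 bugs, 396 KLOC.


Defect density = defects / KLOC
Defect density = 90 / 396
Defect density = 0.227 defects/KLOC

0.227 defects/KLOC


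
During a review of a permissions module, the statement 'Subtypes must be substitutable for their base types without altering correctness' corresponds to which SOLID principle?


This describes the Liskov Substitution Principle (LSP)

Liskov Substitution Principle (LSP)


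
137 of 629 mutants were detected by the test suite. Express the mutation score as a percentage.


Mutation score = killed / total * 100
Mutation score = 137 / 629 * 100
Mutation score = 21.78%

21.78%


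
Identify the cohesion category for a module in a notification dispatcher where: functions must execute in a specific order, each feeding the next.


Reasoning: Output of one is input to next
Type: Sequential cohesion

Sequential cohesion


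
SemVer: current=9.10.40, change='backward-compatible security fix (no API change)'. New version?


Current: 9.10.40
Change category: 'backward-compatible security fix (no API change)' → patch bump
SemVer rule: patch bump → increment PATCH (MAJOR and MINOR unchanged)
New: 9.10.41

9.10.41


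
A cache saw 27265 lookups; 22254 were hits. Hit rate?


Formula: hit rate = hits / (hits + misses) * 100
hit rate = 22254 / (22254 + 5011) * 100
hit rate = 22254 / 27265 * 100
hit rate = 81.62%

81.62%


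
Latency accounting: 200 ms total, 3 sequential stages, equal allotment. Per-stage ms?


Formula: per_stage = total_budget / stages
per_stage = 200 / 3
per_stage = 66.67 ms

66.67 ms


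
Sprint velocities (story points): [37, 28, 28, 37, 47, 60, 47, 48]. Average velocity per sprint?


Formula: Avg velocity = Total points / Number of sprints
Points: [37, 28, 28, 37, 47, 60, 47, 48]
Sum = 37 + 28 + 28 + 37 + 47 + 60 + 47 + 48 = 332
Avg velocity = 332 / 8 = 41.5 points/sprint

41.5 points/sprint


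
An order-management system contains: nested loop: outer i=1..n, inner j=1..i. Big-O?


Reasoning: triangle: n(n+1)/2 ~ n^2/2
Complexity: O(n^2)

O(n^2)


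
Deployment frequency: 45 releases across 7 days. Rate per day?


Formula: deployments per day = releases / days
= 45 / 7
= 6.429 deploys/day
(equivalently, 45.0 deploys/week)

6.429 deploys/day


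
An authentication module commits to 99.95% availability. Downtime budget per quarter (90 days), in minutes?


Formula: allowed downtime = period * (100 - SLA) / 100
Period (quarter (90 days)) = 129600 minutes
Unavailability fraction = (100 - 99.95) / 100
Allowed downtime = 129600 * (100 - 99.95) / 100
Allowed downtime = 64.8 minutes

64.8 minutes


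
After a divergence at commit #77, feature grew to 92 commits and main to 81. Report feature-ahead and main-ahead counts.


Common ancestor: commit #77
feature commits after divergence: 92 - 77 = 15
main commits after divergence: 81 - 77 = 4
feature is 15 commits ahead of main
main is 4 commits ahead of feature

feature ahead: 15, main ahead: 4


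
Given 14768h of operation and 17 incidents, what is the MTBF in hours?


Formula: MTBF = Total operating time / Number of failures
MTBF = 14768 / 17
MTBF = 868.71 hours

868.71 hours


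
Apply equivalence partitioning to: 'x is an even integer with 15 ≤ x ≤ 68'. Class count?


Constraint: even integers in [15, 68]
Class 1: x < 15 — out-of-range invalid
Class 2: x in [15,68] but odd — wrong type invalid
Class 3: x in [15,68] and even — valid
Class 4: x > 68 — out-of-range invalid
Total equivalence classes: 4

4 equivalence classes


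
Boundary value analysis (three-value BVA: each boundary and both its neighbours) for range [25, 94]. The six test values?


Range: [25, 94]
Boundaries: just below min, min, min+1, max-1, max, just above max
Values: [24, 25, 26, 93, 94, 95]

[24, 25, 26, 93, 94, 95]


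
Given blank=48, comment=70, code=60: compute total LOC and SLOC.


Total LOC = blank + comment + code
Total LOC = 48 + 70 + 60 = 178
SLOC (source only) = code = 60

Total LOC: 178, SLOC: 60


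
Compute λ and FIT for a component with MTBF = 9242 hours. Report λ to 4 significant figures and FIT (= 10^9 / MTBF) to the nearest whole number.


Formula: λ = 1 / MTBF; FIT = λ × 1e9 = 1e9 / MTBF
λ = 1 / 9242 ≈ 1.082e-04 failures/hour
FIT = 1e9 / 9242 ≈ 108202 failures per 1e9 hours (nearest whole number)

λ = 1.082e-04 /h, FIT = 108202


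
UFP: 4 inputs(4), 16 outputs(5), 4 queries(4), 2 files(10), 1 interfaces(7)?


UFP = EI*4 + EO*5 + EQ*4 + ILF*10 + EIF*7
UFP = 4*4 + 16*5 + 4*4 + 2*10 + 1*7
UFP = 16 + 80 + 16 + 20 + 7
UFP = 139

139


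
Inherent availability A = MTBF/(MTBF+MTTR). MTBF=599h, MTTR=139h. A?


Availability = MTBF / (MTBF + MTTR)
Availability = 599 / (599 + 139)
Availability = 599 / 738
Availability = 81.1653%

81.1653%


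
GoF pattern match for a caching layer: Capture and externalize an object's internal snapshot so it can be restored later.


This matches the Memento pattern

Memento


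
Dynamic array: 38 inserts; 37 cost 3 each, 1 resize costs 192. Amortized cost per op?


Formula: Amortized cost = Total cost / Operations
Total cost = (37 * 3) + (1 * 192)
Total cost = 111 + 192 = 303
Amortized = 303 / 38 = 7.9737

7.9737


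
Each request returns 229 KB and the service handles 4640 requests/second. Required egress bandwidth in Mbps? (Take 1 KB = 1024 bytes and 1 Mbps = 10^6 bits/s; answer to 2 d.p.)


Formula: Mbps = payload_bytes * RPS * 8 / 1e6
Payload per request = 229 KB = 229 * 1024 = 234496 bytes
Total bytes/sec = 234496 * 4640 = 1088061440
Total bits/sec = 1088061440 * 8 = 8704491520
Mbps = 8704491520 / 1e6 = 8704.49

8704.49 Mbps


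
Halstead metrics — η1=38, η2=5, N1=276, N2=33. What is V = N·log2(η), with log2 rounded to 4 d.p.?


Formula: V = N * log2(η), where N = N1 + N2 and η = η1 + η2
η = 38 + 5 = 43
N = 276 + 33 = 309
log2(43) ≈ 5.4263
V = 309 * 5.4263 = 1676.73

1676.73


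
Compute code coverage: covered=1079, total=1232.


Coverage = covered / total * 100
Coverage = 1079 / 1232 * 100
Coverage = 87.58%

87.58%


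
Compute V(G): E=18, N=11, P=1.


Formula: V(G) = E - N + 2P
V(G) = 18 - 11 + 2*1
V(G) = 7 + 2
V(G) = 9

9


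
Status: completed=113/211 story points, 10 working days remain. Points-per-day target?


Formula: Required rate = Remaining points / Days left
Remaining = 211 - 113 = 98 points
Required rate = 98 / 10 = 9.8 points/day

9.8 points/day


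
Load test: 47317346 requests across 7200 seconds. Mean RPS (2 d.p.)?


Formula: throughput = requests / seconds
throughput = 47317346 / 7200
throughput = 6571.85 requests/second

6571.85 requests/second


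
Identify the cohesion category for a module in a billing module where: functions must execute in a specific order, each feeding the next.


Reasoning: Output of one is input to next
Type: Sequential cohesion

Sequential cohesion


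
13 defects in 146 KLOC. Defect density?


Defect density = defects / KLOC
Defect density = 13 / 146
Defect density = 0.089 defects/KLOC

0.089 defects/KLOC


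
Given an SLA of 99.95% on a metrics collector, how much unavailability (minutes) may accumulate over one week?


Formula: allowed downtime = period * (100 - SLA) / 100
Period (week) = 10080 minutes
Unavailability fraction = (100 - 99.95) / 100
Allowed downtime = 10080 * (100 - 99.95) / 100
Allowed downtime = 5.04 minutes

5.04 minutes


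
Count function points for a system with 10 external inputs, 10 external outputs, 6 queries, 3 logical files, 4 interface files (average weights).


UFP = EI*4 + EO*5 + EQ*4 + ILF*10 + EIF*7
UFP = 10*4 + 10*5 + 6*4 + 3*10 + 4*7
UFP = 40 + 50 + 24 + 30 + 28
UFP = 172

172


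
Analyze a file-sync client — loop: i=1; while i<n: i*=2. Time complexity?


Reasoning: i doubles each step so iterations are log2(n)
Complexity: O(log n)

O(log n)


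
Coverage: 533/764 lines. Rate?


Coverage = covered / total * 100
Coverage = 533 / 764 * 100
Coverage = 69.76%

69.76%


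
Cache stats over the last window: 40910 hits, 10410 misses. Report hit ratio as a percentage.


Formula: hit rate = hits / (hits + misses) * 100
hit rate = 40910 / (40910 + 10410) * 100
hit rate = 40910 / 51320 * 100
hit rate = 79.72%

79.72%


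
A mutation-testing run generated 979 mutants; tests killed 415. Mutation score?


Mutation score = killed / total * 100
Mutation score = 415 / 979 * 100
Mutation score = 42.39%

42.39%


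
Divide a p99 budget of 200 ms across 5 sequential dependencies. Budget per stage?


Formula: per_stage = total_budget / stages
per_stage = 200 / 5
per_stage = 40.0 ms

40.0 ms


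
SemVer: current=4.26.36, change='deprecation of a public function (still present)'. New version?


Current: 4.26.36
Change category: 'deprecation of a public function (still present)' → minor bump
SemVer rule: minor bump → increment MINOR, reset PATCH to 0 (MAJOR unchanged)
New: 4.27.0

4.27.0


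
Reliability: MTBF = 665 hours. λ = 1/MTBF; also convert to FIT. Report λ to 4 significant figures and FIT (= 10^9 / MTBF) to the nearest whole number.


Formula: λ = 1 / MTBF; FIT = λ × 1e9 = 1e9 / MTBF
λ = 1 / 665 ≈ 1.504e-03 failures/hour
FIT = 1e9 / 665 ≈ 1503759 failures per 1e9 hours (nearest whole number)

λ = 1.504e-03 /h, FIT = 1503759


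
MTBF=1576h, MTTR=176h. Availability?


Availability = MTBF / (MTBF + MTTR)
Availability = 1576 / (1576 + 176)
Availability = 1576 / 1752
Availability = 89.9543%

89.9543%


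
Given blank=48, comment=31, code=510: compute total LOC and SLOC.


Total LOC = blank + comment + code
Total LOC = 48 + 31 + 510 = 589
SLOC (source only) = code = 510

Total LOC: 589, SLOC: 510


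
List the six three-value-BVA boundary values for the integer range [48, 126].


Range: [48, 126]
Boundaries: just below min, min, min+1, max-1, max, just above max
Values: [47, 48, 49, 125, 126, 127]

[47, 48, 49, 125, 126, 127]


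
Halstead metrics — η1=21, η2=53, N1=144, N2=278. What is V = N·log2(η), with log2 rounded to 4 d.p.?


Formula: V = N * log2(η), where N = N1 + N2 and η = η1 + η2
η = 21 + 53 = 74
N = 144 + 278 = 422
log2(74) ≈ 6.2095
V = 422 * 6.2095 = 2620.41

2620.41


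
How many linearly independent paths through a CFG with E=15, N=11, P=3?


Formula: V(G) = E - N + 2P
V(G) = 15 - 11 + 2*3
V(G) = 4 + 6
V(G) = 10

10


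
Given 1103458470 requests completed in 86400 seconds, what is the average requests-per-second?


Formula: throughput = requests / seconds
throughput = 1103458470 / 86400
throughput = 12771.51 requests/second

12771.51 requests/second


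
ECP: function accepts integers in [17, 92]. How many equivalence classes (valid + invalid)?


Valid range: [17, 92]
Class 1: x < 17 — invalid
Class 2: 17 ≤ x ≤ 92 — valid
Class 3: x > 92 — invalid
Total equivalence classes: 3

3 equivalence classes


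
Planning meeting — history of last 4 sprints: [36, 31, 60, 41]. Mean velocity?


Formula: Avg velocity = Total points / Number of sprints
Points: [36, 31, 60, 41]
Sum = 36 + 31 + 60 + 41 = 168
Avg velocity = 168 / 4 = 42.0 points/sprint

42.0 points/sprint


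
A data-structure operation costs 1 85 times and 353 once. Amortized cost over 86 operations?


Formula: Amortized cost = Total cost / Operations
Total cost = (85 * 1) + (1 * 353)
Total cost = 85 + 353 = 438
Amortized = 438 / 86 = 5.093

5.093


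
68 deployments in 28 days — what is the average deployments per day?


Formula: deployments per day = releases / days
= 68 / 28
= 2.429 deploys/day
(equivalently, 17.0 deploys/week)

2.429 deploys/day


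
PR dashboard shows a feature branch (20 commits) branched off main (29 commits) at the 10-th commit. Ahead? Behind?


Common ancestor: commit #10
feature commits after divergence: 20 - 10 = 10
main commits after divergence: 29 - 10 = 19
feature is 10 commits ahead of main
main is 19 commits ahead of feature

feature ahead: 10, main ahead: 19


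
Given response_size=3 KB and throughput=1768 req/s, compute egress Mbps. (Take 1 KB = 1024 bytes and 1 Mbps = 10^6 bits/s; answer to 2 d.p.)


Formula: Mbps = payload_bytes * RPS * 8 / 1e6
Payload per request = 3 KB = 3 * 1024 = 3072 bytes
Total bytes/sec = 3072 * 1768 = 5431296
Total bits/sec = 5431296 * 8 = 43450368
Mbps = 43450368 / 1e6 = 43.45

43.45 Mbps


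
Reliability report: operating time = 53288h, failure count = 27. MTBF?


Formula: MTBF = Total operating time / Number of failures
MTBF = 53288 / 27
MTBF = 1973.63 hours

1973.63 hours


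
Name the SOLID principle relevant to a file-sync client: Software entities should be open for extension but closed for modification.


This describes the Open/Closed Principle (OCP)

Open/Closed Principle (OCP)


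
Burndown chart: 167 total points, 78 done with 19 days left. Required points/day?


Formula: Required rate = Remaining points / Days left
Remaining = 167 - 78 = 89 points
Required rate = 89 / 19 = 4.68 points/day

4.68 points/day


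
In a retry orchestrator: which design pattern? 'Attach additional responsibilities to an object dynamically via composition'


This matches the Decorator pattern

Decorator


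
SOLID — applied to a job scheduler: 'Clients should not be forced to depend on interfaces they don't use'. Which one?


This describes the Interface Segregation Principle (ISP)

Interface Segregation Principle (ISP)


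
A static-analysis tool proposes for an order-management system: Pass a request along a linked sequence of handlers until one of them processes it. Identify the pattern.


This matches the Chain of Responsibility pattern

Chain of Responsibility


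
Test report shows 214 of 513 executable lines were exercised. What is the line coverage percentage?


Coverage = covered / total * 100
Coverage = 214 / 513 * 100
Coverage = 41.72%

41.72%


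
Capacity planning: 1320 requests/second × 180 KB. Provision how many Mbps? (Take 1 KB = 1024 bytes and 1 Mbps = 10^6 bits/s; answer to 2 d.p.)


Formula: Mbps = payload_bytes * RPS * 8 / 1e6
Payload per request = 180 KB = 180 * 1024 = 184320 bytes
Total bytes/sec = 184320 * 1320 = 243302400
Total bits/sec = 243302400 * 8 = 1946419200
Mbps = 1946419200 / 1e6 = 1946.42

1946.42 Mbps


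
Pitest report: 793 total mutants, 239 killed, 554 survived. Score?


Mutation score = killed / total * 100
Mutation score = 239 / 793 * 100
Mutation score = 30.14%

30.14%


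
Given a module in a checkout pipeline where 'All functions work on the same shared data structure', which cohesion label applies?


Reasoning: Functions share data
Type: Communicational cohesion

Communicational cohesion


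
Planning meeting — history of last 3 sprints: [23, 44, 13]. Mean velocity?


Formula: Avg velocity = Total points / Number of sprints
Points: [23, 44, 13]
Sum = 23 + 44 + 13 = 80
Avg velocity = 80 / 3 = 26.67 points/sprint

26.67 points/sprint


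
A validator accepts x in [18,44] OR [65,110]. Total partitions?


Valid ranges: [18,44] and [65,110]
Class 1: x < 18 — invalid
Class 2: 18 ≤ x ≤ 44 — valid
Class 3: 44 < x < 65 — invalid (gap between ranges)
Class 4: 65 ≤ x ≤ 110 — valid
Class 5: x > 110 — invalid
Total equivalence classes: 5

5 equivalence classes


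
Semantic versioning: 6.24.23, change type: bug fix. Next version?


Current: 6.24.23
Change category: 'bug fix' → patch bump
SemVer rule: patch bump → increment PATCH (MAJOR and MINOR unchanged)
New: 6.24.24

6.24.24


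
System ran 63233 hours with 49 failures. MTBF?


Formula: MTBF = Total operating time / Number of failures
MTBF = 63233 / 49
MTBF = 1290.47 hours

1290.47 hours


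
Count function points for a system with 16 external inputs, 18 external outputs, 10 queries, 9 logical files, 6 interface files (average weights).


UFP = EI*4 + EO*5 + EQ*4 + ILF*10 + EIF*7
UFP = 16*4 + 18*5 + 10*4 + 9*10 + 6*7
UFP = 64 + 90 + 40 + 90 + 42
UFP = 326

326


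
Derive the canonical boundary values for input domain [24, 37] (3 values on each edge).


Range: [24, 37]
Boundaries: just below min, min, min+1, max-1, max, just above max
Values: [23, 24, 25, 36, 37, 38]

[23, 24, 25, 36, 37, 38]


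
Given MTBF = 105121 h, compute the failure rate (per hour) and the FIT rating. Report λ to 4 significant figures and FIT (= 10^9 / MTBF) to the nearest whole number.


Formula: λ = 1 / MTBF; FIT = λ × 1e9 = 1e9 / MTBF
λ = 1 / 105121 ≈ 9.513e-06 failures/hour
FIT = 1e9 / 105121 ≈ 9513 failures per 1e9 hours (nearest whole number)

λ = 9.513e-06 /h, FIT = 9513


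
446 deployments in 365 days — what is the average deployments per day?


Formula: deployments per day = releases / days
= 446 / 365
= 1.222 deploys/day
(equivalently, 8.55 deploys/week)

1.222 deploys/day


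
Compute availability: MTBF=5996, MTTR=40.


Availability = MTBF / (MTBF + MTTR)
Availability = 5996 / (5996 + 40)
Availability = 5996 / 6036
Availability = 99.3373%

99.3373%


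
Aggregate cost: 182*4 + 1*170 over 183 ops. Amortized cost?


Formula: Amortized cost = Total cost / Operations
Total cost = (182 * 4) + (1 * 170)
Total cost = 728 + 170 = 898
Amortized = 898 / 183 = 4.9071

4.9071


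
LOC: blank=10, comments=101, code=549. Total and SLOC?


Total LOC = blank + comment + code
Total LOC = 10 + 101 + 549 = 660
SLOC (source only) = code = 549

Total LOC: 660, SLOC: 549


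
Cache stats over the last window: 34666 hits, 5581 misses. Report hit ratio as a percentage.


Formula: hit rate = hits / (hits + misses) * 100
hit rate = 34666 / (34666 + 5581) * 100
hit rate = 34666 / 40247 * 100
hit rate = 86.13%

86.13%


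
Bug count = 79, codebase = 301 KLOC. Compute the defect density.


Defect density = defects / KLOC
Defect density = 79 / 301
Defect density = 0.262 defects/KLOC

0.262 defects/KLOC


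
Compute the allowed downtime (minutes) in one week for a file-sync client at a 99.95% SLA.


Formula: allowed downtime = period * (100 - SLA) / 100
Period (week) = 10080 minutes
Unavailability fraction = (100 - 99.95) / 100
Allowed downtime = 10080 * (100 - 99.95) / 100
Allowed downtime = 5.04 minutes

5.04 minutes


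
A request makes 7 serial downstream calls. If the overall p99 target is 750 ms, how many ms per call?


Formula: per_stage = total_budget / stages
per_stage = 750 / 7
per_stage = 107.14 ms

107.14 ms


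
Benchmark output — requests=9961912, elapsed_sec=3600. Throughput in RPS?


Formula: throughput = requests / seconds
throughput = 9961912 / 3600
throughput = 2767.2 requests/second

2767.2 requests/second


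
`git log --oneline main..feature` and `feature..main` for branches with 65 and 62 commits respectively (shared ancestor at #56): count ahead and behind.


Common ancestor: commit #56
feature commits after divergence: 65 - 56 = 9
main commits after divergence: 62 - 56 = 6
feature is 9 commits ahead of main
main is 6 commits ahead of feature

feature ahead: 9, main ahead: 6


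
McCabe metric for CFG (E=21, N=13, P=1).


Formula: V(G) = E - N + 2P
V(G) = 21 - 13 + 2*1
V(G) = 8 + 2
V(G) = 10

10


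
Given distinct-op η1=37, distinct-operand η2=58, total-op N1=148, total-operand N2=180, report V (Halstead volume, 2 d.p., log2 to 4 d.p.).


Formula: V = N * log2(η), where N = N1 + N2 and η = η1 + η2
η = 37 + 58 = 95
N = 148 + 180 = 328
log2(95) ≈ 6.5699
V = 328 * 6.5699 = 2154.93

2154.93


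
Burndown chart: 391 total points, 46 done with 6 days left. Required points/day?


Formula: Required rate = Remaining points / Days left
Remaining = 391 - 46 = 345 points
Required rate = 345 / 6 = 57.5 points/day

57.5 points/day


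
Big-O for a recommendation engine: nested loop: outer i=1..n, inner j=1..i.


Reasoning: triangle: n(n+1)/2 ~ n^2/2
Complexity: O(n^2)

O(n^2)


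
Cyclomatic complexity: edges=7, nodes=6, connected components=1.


Formula: V(G) = E - N + 2P
V(G) = 7 - 6 + 2*1
V(G) = 1 + 2
V(G) = 3

3


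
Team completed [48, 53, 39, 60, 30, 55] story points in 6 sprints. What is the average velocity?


Formula: Avg velocity = Total points / Number of sprints
Points: [48, 53, 39, 60, 30, 55]
Sum = 48 + 53 + 39 + 60 + 30 + 55 = 285
Avg velocity = 285 / 6 = 47.5 points/sprint

47.5 points/sprint


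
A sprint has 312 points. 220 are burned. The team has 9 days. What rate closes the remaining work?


Formula: Required rate = Remaining points / Days left
Remaining = 312 - 220 = 92 points
Required rate = 92 / 9 = 10.22 points/day

10.22 points/day


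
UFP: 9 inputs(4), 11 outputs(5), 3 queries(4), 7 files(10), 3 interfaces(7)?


UFP = EI*4 + EO*5 + EQ*4 + ILF*10 + EIF*7
UFP = 9*4 + 11*5 + 3*4 + 7*10 + 3*7
UFP = 36 + 55 + 12 + 70 + 21
UFP = 194

194


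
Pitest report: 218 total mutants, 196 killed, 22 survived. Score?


Mutation score = killed / total * 100
Mutation score = 196 / 218 * 100
Mutation score = 89.91%

89.91%


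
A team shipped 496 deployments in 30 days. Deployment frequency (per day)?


Formula: deployments per day = releases / days
= 496 / 30
= 16.533 deploys/day
(equivalently, 115.73 deploys/week)

16.533 deploys/day


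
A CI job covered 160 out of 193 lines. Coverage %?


Coverage = covered / total * 100
Coverage = 160 / 193 * 100
Coverage = 82.9%

82.9%


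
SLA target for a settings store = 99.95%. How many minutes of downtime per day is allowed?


Formula: allowed downtime = period * (100 - SLA) / 100
Period (day) = 1440 minutes
Unavailability fraction = (100 - 99.95) / 100
Allowed downtime = 1440 * (100 - 99.95) / 100
Allowed downtime = 0.72 minutes

0.72 minutes


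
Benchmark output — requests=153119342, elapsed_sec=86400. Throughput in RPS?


Formula: throughput = requests / seconds
throughput = 153119342 / 86400
throughput = 1772.21 requests/second

1772.21 requests/second


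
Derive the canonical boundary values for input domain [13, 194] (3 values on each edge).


Range: [13, 194]
Boundaries: just below min, min, min+1, max-1, max, just above max
Values: [12, 13, 14, 193, 194, 195]

[12, 13, 14, 193, 194, 195]


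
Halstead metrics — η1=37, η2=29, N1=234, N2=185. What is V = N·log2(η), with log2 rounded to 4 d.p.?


Formula: V = N * log2(η), where N = N1 + N2 and η = η1 + η2
η = 37 + 29 = 66
N = 234 + 185 = 419
log2(66) ≈ 6.0444
V = 419 * 6.0444 = 2532.60

2532.60


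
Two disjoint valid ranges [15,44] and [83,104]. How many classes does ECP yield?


Valid ranges: [15,44] and [83,104]
Class 1: x < 15 — invalid
Class 2: 15 ≤ x ≤ 44 — valid
Class 3: 44 < x < 83 — invalid (gap between ranges)
Class 4: 83 ≤ x ≤ 104 — valid
Class 5: x > 104 — invalid
Total equivalence classes: 5

5 equivalence classes


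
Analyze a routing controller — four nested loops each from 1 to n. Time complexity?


Reasoning: four levels of nesting
Complexity: O(n^4)

O(n^4)


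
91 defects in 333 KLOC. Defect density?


Defect density = defects / KLOC
Defect density = 91 / 333
Defect density = 0.273 defects/KLOC

0.273 defects/KLOC


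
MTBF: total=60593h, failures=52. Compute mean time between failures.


Formula: MTBF = Total operating time / Number of failures
MTBF = 60593 / 52
MTBF = 1165.25 hours

1165.25 hours


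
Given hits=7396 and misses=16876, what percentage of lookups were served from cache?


Formula: hit rate = hits / (hits + misses) * 100
hit rate = 7396 / (7396 + 16876) * 100
hit rate = 7396 / 24272 * 100
hit rate = 30.47%

30.47%


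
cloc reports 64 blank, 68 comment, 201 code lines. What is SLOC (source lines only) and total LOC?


Total LOC = blank + comment + code
Total LOC = 64 + 68 + 201 = 333
SLOC (source only) = code = 201

Total LOC: 333, SLOC: 201


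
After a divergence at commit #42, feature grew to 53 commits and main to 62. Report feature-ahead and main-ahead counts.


Common ancestor: commit #42
feature commits after divergence: 53 - 42 = 11
main commits after divergence: 62 - 42 = 20
feature is 11 commits ahead of main
main is 20 commits ahead of feature

feature ahead: 11, main ahead: 20


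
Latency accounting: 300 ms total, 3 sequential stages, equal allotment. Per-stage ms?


Formula: per_stage = total_budget / stages
per_stage = 300 / 3
per_stage = 100.0 ms

100.0 ms


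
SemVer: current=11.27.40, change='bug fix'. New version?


Current: 11.27.40
Change category: 'bug fix' → patch bump
SemVer rule: patch bump → increment PATCH (MAJOR and MINOR unchanged)
New: 11.27.41

11.27.41


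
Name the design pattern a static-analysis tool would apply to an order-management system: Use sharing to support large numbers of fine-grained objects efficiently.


This matches the Flyweight pattern

Flyweight


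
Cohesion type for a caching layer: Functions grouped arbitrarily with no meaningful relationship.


Reasoning: Worst: random grouping
Type: Coincidental cohesion

Coincidental cohesion


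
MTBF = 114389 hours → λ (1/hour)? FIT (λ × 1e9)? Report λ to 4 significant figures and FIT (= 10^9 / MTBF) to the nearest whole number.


Formula: λ = 1 / MTBF; FIT = λ × 1e9 = 1e9 / MTBF
λ = 1 / 114389 ≈ 8.742e-06 failures/hour
FIT = 1e9 / 114389 ≈ 8742 failures per 1e9 hours (nearest whole number)

λ = 8.742e-06 /h, FIT = 8742


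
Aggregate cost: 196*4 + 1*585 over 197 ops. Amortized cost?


Formula: Amortized cost = Total cost / Operations
Total cost = (196 * 4) + (1 * 585)
Total cost = 784 + 585 = 1369
Amortized = 1369 / 197 = 6.9492

6.9492


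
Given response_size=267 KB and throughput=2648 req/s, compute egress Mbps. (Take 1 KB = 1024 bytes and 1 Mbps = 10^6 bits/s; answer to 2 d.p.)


Formula: Mbps = payload_bytes * RPS * 8 / 1e6
Payload per request = 267 KB = 267 * 1024 = 273408 bytes
Total bytes/sec = 273408 * 2648 = 723984384
Total bits/sec = 723984384 * 8 = 5791875072
Mbps = 5791875072 / 1e6 = 5791.88

5791.88 Mbps


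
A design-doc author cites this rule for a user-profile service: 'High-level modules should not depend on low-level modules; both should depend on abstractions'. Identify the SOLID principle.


This describes the Dependency Inversion Principle (DIP)

Dependency Inversion Principle (DIP)


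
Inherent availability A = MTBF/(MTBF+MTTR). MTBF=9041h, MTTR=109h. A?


Availability = MTBF / (MTBF + MTTR)
Availability = 9041 / (9041 + 109)
Availability = 9041 / 9150
Availability = 98.8087%

98.8087%


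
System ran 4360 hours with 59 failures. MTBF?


Formula: MTBF = Total operating time / Number of failures
MTBF = 4360 / 59
MTBF = 73.9 hours

73.9 hours
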